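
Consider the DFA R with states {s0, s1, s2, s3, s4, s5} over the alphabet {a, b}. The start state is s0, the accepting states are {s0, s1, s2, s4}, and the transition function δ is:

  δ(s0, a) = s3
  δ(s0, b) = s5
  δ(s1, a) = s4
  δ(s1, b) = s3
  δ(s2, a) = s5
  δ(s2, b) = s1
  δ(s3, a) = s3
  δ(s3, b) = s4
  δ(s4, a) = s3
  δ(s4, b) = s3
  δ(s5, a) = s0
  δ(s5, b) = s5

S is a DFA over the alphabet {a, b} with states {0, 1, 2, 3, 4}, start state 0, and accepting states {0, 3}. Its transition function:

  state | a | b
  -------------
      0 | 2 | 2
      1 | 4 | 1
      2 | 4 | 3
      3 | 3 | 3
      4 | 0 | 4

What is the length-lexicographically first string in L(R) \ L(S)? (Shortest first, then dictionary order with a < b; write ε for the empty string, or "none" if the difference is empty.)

The string ba is accepted by R but not by S.
No shorter string lies in the difference, and ba is the lexicographically first length-2 string in L(R) \ L(S).

ba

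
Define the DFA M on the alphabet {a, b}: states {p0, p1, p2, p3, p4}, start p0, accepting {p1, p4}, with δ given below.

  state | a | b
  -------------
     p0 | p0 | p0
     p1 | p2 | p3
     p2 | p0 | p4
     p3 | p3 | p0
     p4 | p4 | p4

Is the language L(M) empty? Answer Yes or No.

The states reachable from the start state are {p0}.
None of the accepting states {p1, p4} is reachable, so no string is accepted and L(M) = ∅.

Yes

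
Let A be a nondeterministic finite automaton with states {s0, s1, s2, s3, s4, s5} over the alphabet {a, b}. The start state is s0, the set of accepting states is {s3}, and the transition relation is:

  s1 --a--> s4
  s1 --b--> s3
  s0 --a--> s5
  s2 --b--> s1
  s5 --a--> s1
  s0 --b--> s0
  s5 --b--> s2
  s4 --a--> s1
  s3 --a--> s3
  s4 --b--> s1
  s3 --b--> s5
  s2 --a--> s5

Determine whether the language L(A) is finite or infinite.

infinite

State s0 is reachable from the start and can reach an accepting state, and it lies on the cycle s0 → s0.
Traversing that cycle any number of times yields accepted strings of unbounded length, so the language is infinite.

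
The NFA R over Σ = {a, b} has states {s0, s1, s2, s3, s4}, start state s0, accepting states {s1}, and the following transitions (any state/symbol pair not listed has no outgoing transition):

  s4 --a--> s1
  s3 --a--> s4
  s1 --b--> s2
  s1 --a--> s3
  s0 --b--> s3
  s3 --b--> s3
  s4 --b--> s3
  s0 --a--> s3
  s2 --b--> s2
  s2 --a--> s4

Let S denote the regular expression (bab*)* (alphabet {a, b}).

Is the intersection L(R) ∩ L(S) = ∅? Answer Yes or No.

Yes

Converting the expression S to a DFA (subset construction, then merging equivalent states) gives the minimal DFA with states {r0, r1, r2, r3, r4}, start state r0, accepting states {r0, r3, r4} and transitions r0: a→r1, b→r2; r1: a→r1, b→r1; r2: a→r3, b→r1; r3: a→r1, b→r4; r4: a→r3, b→r4.
Exploring the product automaton R × S from the start pair (s0, r0), following both machines on each input symbol, reaches 8 state pairs: (s0, r0), (s3, r1), (s3, r2), (s4, r1), (s4, r3), (s1, r1), (s3, r4), (s2, r1).
R accepts in {s1} and S accepts in {r0, r3, r4}; no reachable pair has both components accepting, so no string drives both machines to acceptance simultaneously and L(R) ∩ L(S) = ∅.
So no string is accepted by both, and the intersection is empty.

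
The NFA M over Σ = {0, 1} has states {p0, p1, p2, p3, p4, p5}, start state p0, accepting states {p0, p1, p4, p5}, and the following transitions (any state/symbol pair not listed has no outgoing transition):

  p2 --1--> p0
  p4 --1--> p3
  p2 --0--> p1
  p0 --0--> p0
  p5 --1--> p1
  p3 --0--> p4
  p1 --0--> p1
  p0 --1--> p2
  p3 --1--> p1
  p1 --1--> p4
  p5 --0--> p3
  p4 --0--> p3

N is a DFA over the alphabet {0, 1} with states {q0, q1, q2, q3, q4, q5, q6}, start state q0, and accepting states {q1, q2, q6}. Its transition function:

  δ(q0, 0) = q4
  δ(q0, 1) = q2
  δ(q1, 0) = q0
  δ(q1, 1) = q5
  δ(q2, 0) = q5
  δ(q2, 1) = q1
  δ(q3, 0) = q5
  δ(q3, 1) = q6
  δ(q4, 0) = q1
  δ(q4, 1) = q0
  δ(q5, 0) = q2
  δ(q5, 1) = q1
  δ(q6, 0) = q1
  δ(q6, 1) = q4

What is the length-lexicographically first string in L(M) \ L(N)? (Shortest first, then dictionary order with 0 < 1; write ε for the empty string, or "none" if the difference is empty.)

ε

The empty string ε is accepted by M but not by N.
Since ε is the unique shortest string, it is the required witness.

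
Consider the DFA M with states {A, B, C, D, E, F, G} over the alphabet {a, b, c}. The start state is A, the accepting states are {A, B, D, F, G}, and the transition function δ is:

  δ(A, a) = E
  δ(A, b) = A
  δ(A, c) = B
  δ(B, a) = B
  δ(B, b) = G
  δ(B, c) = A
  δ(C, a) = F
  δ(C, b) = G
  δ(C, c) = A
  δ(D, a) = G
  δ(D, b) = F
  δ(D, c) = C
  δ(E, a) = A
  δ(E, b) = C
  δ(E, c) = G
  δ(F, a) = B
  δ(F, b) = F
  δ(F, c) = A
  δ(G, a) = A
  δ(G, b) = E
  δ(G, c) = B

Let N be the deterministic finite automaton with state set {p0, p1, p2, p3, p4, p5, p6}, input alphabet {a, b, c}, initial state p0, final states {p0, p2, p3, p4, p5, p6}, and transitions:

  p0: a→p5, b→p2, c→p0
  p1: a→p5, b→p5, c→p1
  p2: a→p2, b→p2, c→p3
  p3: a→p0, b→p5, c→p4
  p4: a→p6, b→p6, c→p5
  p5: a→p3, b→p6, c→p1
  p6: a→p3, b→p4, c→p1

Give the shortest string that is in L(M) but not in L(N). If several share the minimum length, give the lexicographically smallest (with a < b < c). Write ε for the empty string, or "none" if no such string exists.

The string ac is accepted by M but not by N.
No shorter string lies in the difference, and ac is the lexicographically first length-2 string in L(M) \ L(N).

ac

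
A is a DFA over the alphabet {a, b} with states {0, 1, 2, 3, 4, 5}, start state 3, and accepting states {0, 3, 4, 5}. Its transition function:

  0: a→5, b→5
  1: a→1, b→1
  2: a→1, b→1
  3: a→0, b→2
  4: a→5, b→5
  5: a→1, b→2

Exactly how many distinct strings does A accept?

The useful subgraph on states {0, 3, 5} is acyclic, so L(A) is finite; the longest accepting path visits 3 useful states, giving maximum string length 2.
Counting accepting paths from 3 by length: 1 of length 0, 1 of length 1, 2 of length 2. Total 4.

4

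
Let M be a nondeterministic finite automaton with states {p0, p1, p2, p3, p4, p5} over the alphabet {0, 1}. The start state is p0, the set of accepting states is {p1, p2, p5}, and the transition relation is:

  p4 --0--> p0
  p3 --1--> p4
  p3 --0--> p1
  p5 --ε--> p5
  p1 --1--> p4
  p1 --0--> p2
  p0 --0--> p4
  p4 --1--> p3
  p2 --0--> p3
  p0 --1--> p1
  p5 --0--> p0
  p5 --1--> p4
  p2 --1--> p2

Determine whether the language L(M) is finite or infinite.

State p2 is reachable from the start and can reach an accepting state, and it lies on the cycle p2 → p2.
Traversing that cycle any number of times yields accepted strings of unbounded length, so the language is infinite.

infinite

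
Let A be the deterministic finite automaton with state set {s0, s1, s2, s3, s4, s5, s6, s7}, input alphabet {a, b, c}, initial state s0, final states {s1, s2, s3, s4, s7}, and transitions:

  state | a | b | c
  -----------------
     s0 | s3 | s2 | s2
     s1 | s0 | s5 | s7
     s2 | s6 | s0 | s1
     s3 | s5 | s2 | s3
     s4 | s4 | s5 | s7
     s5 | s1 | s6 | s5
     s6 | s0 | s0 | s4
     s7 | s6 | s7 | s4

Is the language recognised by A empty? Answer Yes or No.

No

The string a is accepted: the run s0 → s3 ends in the accepting state s3.
Since at least one string is accepted, L(A) is not empty.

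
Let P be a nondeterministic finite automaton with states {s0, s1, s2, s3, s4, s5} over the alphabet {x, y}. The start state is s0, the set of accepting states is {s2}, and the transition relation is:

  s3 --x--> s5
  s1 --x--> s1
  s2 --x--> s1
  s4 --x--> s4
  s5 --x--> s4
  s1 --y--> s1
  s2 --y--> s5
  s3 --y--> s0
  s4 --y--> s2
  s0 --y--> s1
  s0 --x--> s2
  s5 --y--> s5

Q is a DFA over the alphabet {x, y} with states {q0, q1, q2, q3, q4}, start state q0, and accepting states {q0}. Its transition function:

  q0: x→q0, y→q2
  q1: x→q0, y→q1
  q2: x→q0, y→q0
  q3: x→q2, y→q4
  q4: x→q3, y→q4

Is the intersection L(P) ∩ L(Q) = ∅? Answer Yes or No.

The string x is accepted by both P and Q.
Hence L(P) ∩ L(Q) ≠ ∅.

No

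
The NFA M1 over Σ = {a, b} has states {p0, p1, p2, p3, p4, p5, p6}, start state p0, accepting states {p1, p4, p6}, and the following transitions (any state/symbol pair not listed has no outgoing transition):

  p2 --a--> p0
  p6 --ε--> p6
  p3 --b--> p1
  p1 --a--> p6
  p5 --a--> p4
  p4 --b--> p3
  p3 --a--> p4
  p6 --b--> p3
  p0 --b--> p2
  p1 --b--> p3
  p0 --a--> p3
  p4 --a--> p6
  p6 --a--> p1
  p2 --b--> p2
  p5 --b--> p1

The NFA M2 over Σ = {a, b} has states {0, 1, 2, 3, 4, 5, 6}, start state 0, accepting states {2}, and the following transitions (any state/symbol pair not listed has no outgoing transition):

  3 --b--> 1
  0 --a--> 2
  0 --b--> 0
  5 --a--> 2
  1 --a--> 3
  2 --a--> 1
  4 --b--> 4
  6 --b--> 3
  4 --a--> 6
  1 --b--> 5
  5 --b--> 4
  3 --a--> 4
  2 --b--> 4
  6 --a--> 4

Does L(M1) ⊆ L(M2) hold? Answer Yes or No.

No

The string aa is in L(M1) but not in L(M2).
So L(M1) ⊄ L(M2).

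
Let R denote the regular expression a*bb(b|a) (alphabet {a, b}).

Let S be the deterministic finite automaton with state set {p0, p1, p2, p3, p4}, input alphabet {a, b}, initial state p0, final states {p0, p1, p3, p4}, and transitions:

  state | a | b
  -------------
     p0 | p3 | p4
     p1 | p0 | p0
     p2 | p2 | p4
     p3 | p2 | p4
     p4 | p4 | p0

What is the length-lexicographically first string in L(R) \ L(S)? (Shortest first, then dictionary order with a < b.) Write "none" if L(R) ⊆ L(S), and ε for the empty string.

none

Converting the expression R to a DFA (subset construction, then merging equivalent states) gives the minimal DFA with states {r0, r1, r2, r3, r4}, start state r0, accepting states {r4} and transitions r0: a→r0, b→r1; r1: a→r2, b→r3; r2: a→r2, b→r2; r3: a→r4, b→r4; r4: a→r2, b→r2.
Exploring the product automaton R × S from the start pair (r0, p0), following both machines on each input symbol, reaches 11 state pairs: (r0, p0), (r0, p3), (r1, p4), (r0, p2), (r2, p4), (r3, p0), (r2, p0), (r4, p3), (r4, p4), (r2, p3), (r2, p2).
R accepts in {r4} and S accepts in {p0, p1, p3, p4}. The reachable pairs whose R-component is accepting are (r4, p3), (r4, p4); in each of them the S-component is accepting too, so the product for L(R) \ L(S) (R-component accepting, S-component rejecting) has no reachable accepting pair and the difference is empty.
So every string accepted by R is also accepted by S: L(R) \ L(S) = ∅ and there is no such string.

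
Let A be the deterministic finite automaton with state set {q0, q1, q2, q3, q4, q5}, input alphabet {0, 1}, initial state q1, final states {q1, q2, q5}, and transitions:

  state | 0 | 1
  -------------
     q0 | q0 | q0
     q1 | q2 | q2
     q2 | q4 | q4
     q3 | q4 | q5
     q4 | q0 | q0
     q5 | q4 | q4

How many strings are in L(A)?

3

The useful subgraph on states {q1, q2} is acyclic, so L(A) is finite; the longest accepting path visits 2 useful states, giving maximum string length 1.
Counting accepting paths from q1 by length: 1 of length 0, 2 of length 1. Total 3.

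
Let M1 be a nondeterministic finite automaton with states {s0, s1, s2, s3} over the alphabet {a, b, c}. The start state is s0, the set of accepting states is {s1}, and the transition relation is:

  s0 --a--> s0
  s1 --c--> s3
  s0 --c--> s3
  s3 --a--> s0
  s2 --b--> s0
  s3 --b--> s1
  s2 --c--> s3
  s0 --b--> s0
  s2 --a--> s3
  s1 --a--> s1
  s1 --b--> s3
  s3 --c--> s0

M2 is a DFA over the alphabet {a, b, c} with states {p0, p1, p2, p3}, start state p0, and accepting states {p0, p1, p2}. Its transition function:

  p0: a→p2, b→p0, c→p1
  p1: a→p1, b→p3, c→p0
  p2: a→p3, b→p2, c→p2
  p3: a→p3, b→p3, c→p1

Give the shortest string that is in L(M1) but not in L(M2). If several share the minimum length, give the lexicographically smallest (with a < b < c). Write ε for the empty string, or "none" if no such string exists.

cb

The string cb is accepted by M1 but not by M2.
No shorter string lies in the difference, and cb is the lexicographically first length-2 string in L(M1) \ L(M2).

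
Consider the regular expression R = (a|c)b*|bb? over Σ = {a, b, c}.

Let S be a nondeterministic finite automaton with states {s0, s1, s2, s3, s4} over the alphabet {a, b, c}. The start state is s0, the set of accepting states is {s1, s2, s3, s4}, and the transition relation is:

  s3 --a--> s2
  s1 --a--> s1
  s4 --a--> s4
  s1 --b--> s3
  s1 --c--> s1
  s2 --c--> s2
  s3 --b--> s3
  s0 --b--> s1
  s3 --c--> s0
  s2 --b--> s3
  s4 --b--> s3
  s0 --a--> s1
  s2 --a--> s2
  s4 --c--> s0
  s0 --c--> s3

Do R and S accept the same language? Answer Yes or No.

The string aa is accepted by S but rejected by R.
So L(R) ≠ L(S).

No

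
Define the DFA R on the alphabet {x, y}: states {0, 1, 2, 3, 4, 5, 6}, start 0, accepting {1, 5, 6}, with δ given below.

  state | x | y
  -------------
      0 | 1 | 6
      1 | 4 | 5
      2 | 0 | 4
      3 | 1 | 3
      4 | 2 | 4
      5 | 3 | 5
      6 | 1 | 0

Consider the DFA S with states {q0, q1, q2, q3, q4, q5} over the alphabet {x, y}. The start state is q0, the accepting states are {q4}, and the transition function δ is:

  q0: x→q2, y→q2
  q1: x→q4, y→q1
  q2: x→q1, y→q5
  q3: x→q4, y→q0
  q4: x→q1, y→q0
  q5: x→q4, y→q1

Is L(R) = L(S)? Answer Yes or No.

The string x is accepted by R but rejected by S.
So L(R) ≠ L(S).

No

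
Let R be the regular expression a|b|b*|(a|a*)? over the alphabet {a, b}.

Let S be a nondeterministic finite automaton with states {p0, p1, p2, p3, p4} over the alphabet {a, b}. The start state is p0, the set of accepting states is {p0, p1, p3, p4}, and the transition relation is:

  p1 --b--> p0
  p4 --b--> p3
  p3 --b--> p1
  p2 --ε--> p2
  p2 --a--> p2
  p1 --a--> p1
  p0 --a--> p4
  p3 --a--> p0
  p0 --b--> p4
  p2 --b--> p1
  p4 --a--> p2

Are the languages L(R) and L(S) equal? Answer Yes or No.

No

The string aa is accepted by R but rejected by S.
So L(R) ≠ L(S).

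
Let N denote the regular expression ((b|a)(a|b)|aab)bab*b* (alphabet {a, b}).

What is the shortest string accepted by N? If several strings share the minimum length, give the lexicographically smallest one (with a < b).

By inspection of the expression, no string of length less than 4 matches, and aaba is the lexicographically first match of length 4.

aaba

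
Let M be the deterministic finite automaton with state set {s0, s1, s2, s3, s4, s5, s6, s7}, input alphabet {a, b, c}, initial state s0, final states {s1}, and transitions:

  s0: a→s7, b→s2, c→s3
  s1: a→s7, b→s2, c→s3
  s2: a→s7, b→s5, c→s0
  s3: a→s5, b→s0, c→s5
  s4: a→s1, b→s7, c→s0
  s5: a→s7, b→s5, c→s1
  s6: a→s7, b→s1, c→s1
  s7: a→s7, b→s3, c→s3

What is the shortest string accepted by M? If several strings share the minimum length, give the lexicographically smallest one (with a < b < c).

A breadth-first search from s0 reaches an accepting state first via the path s0 → s2 → s5 → s1 on input bbc.
No string of length < 3 is accepted (BFS exhausts all shorter strings without reaching an accepting state), and bbc is the lexicographically least accepting string of length 3.

bbc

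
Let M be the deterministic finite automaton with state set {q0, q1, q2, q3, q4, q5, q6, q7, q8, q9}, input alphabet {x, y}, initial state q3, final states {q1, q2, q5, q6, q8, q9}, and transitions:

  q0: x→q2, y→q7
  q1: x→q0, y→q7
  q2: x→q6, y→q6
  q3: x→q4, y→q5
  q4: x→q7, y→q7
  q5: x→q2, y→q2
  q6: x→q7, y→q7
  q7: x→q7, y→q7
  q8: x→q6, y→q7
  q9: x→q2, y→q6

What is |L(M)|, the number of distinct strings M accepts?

The useful subgraph on states {q2, q3, q5, q6} is acyclic, so L(M) is finite; the longest accepting path visits 4 useful states, giving maximum string length 3.
Counting accepting paths from q3 by length: 1 of length 1, 2 of length 2, 4 of length 3. Total 7.

7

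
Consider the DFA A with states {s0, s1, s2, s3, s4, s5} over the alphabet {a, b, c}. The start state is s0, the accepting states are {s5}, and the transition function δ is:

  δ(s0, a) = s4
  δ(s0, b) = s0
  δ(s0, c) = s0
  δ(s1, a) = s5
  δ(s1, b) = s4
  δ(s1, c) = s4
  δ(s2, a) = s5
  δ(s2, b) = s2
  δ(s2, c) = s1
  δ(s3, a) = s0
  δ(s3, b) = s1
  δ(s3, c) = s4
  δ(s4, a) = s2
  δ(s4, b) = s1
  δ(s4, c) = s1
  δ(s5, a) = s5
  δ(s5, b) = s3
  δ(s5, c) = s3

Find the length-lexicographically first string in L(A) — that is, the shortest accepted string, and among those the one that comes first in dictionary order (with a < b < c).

A breadth-first search from s0 reaches an accepting state first via the path s0 → s4 → s2 → s5 on input aaa.
No string of length < 3 is accepted (BFS exhausts all shorter strings without reaching an accepting state), and aaa is the lexicographically least accepting string of length 3.

aaa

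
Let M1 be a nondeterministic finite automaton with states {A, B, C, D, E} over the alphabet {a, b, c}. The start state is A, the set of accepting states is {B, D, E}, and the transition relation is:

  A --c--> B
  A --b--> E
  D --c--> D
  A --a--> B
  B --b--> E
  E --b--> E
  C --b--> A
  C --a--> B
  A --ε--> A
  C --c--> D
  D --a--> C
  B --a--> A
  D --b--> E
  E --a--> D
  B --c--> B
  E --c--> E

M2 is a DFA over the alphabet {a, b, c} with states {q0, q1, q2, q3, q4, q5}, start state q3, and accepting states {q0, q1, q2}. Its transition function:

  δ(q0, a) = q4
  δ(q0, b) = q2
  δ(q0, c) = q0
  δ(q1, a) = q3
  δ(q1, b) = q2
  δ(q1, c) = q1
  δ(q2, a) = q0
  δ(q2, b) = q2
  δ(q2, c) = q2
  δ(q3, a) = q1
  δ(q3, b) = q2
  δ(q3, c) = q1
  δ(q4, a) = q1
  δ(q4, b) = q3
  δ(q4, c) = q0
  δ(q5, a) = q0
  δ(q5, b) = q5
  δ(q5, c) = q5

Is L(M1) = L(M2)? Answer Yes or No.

Yes

Exploring the product automaton M1 × M2 from the start pair (A, q3), following both machines on each input symbol, reaches 5 state pairs: (A, q3), (B, q1), (E, q2), (D, q0), (C, q4).
M1 accepts in {B, D, E} and M2 accepts in {q0, q1, q2}. In every reachable pair the two components are either both accepting — (B, q1), (E, q2), (D, q0) — or both non-accepting, so no string is accepted by exactly one of the machines: L(M1) \ L(M2) and L(M2) \ L(M1) are both empty.
Hence every string is accepted by M1 iff it is accepted by M2, and the two languages coincide.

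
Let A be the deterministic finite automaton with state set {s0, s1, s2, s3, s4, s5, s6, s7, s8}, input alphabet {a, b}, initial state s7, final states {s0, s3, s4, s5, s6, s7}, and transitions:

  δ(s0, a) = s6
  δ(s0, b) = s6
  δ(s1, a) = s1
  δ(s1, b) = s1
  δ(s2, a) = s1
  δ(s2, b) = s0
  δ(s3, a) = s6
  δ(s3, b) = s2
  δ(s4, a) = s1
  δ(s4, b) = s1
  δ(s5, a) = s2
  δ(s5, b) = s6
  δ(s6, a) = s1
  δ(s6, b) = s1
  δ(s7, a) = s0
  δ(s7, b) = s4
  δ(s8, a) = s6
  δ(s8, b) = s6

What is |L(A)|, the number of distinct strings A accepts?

5

The useful subgraph on states {s0, s4, s6, s7} is acyclic, so L(A) is finite; the longest accepting path visits 3 useful states, giving maximum string length 2.
Counting accepting paths from s7 by length: 1 of length 0, 2 of length 1, 2 of length 2. Total 5.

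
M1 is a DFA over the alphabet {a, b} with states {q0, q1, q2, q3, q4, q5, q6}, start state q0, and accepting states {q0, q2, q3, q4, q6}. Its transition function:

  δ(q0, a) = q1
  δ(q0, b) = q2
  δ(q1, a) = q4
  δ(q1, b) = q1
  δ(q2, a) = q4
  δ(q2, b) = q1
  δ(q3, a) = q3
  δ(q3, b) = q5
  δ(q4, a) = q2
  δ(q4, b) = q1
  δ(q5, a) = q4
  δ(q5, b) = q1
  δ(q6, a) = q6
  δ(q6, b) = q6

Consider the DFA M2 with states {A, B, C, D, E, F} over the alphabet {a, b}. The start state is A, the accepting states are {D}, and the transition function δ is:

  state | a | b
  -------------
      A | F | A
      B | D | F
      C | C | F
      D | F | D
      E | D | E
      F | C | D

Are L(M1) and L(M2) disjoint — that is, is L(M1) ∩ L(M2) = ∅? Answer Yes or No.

Yes

Exploring the product automaton M1 × M2 from the start pair (q0, A), following both machines on each input symbol, reaches 8 state pairs: (q0, A), (q1, F), (q2, A), (q4, C), (q1, D), (q4, F), (q1, A), (q2, C).
M1 accepts in {q0, q2, q3, q4, q6} and M2 accepts in {D}; no reachable pair has both components accepting, so no string drives both machines to acceptance simultaneously and L(M1) ∩ L(M2) = ∅.
So no string is accepted by both, and the intersection is empty.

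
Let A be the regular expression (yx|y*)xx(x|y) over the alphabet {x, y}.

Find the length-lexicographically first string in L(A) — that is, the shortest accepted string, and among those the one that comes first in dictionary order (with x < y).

xxx

By inspection of the expression, no string of length less than 3 matches, and xxx is the lexicographically first match of length 3.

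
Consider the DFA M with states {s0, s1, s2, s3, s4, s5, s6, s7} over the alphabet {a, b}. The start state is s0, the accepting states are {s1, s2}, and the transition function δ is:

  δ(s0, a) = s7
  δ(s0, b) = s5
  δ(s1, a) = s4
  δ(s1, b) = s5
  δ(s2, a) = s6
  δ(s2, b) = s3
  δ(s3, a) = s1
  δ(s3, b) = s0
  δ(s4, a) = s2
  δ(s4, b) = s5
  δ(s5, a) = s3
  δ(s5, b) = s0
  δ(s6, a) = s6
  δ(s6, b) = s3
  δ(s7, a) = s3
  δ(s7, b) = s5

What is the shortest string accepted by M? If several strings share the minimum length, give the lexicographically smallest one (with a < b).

A breadth-first search from s0 reaches an accepting state first via the path s0 → s7 → s3 → s1 on input aaa.
No string of length < 3 is accepted (BFS exhausts all shorter strings without reaching an accepting state), and aaa is the lexicographically least accepting string of length 3.

aaa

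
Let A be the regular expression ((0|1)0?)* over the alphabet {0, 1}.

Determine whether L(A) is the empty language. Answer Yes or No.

The empty string ε matches the expression, so it belongs to L(A).
Since L(A) contains at least one string, it is not empty.

No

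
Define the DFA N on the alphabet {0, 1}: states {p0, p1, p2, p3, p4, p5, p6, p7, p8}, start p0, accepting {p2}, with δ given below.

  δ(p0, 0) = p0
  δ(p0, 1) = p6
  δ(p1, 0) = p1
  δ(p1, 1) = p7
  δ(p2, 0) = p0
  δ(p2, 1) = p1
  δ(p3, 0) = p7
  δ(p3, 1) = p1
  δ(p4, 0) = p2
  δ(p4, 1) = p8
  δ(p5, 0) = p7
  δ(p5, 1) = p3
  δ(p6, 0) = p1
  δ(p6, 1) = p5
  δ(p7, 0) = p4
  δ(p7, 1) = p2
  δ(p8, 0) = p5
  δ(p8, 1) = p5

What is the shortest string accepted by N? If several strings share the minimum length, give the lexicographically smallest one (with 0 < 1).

A breadth-first search from p0 reaches an accepting state first via the path p0 → p6 → p1 → p7 → p2 on input 1011.
No string of length < 4 is accepted (BFS exhausts all shorter strings without reaching an accepting state), and 1011 is the lexicographically least accepting string of length 4.

1011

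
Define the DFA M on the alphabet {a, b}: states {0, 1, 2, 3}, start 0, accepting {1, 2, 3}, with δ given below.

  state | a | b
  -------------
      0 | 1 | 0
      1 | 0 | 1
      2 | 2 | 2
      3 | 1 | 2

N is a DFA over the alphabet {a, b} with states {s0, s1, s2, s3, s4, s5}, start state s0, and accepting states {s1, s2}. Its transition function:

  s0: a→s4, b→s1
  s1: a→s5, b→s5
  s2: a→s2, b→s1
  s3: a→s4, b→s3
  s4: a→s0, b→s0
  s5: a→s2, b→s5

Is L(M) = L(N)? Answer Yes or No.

No

The string a is accepted by M but rejected by N.
So L(M) ≠ L(N).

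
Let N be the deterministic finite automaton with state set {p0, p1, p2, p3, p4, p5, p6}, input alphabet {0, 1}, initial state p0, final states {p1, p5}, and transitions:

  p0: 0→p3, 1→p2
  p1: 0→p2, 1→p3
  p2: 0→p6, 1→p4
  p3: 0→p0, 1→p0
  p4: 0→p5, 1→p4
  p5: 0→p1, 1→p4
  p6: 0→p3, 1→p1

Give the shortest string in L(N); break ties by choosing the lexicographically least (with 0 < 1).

101

A breadth-first search from p0 reaches an accepting state first via the path p0 → p2 → p6 → p1 on input 101.
No string of length < 3 is accepted (BFS exhausts all shorter strings without reaching an accepting state), and 101 is the lexicographically least accepting string of length 3.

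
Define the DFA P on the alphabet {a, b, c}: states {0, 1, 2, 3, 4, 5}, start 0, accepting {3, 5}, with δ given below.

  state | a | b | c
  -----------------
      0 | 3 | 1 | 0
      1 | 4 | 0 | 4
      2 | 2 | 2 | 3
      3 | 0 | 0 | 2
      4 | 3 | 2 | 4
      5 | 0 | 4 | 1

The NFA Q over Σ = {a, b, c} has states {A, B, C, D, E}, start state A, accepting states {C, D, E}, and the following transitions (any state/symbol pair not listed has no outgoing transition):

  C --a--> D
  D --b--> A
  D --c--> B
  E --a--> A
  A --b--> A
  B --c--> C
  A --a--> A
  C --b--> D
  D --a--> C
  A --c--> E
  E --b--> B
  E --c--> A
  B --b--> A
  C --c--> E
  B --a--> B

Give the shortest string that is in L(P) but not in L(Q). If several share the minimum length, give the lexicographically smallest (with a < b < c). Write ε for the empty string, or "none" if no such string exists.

a

The string a is accepted by P but not by Q.
No shorter string lies in the difference, and a is the lexicographically first length-1 string in L(P) \ L(Q).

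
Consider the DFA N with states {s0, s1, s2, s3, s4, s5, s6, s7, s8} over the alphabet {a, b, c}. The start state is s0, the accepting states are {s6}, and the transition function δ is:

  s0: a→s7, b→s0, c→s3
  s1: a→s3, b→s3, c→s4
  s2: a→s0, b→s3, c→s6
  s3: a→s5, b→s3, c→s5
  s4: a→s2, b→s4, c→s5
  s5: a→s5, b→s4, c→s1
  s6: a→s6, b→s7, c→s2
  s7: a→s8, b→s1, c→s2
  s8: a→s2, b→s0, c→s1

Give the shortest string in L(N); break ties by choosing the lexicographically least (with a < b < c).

acc

A breadth-first search from s0 reaches an accepting state first via the path s0 → s7 → s2 → s6 on input acc.
No string of length < 3 is accepted (BFS exhausts all shorter strings without reaching an accepting state), and acc is the lexicographically least accepting string of length 3.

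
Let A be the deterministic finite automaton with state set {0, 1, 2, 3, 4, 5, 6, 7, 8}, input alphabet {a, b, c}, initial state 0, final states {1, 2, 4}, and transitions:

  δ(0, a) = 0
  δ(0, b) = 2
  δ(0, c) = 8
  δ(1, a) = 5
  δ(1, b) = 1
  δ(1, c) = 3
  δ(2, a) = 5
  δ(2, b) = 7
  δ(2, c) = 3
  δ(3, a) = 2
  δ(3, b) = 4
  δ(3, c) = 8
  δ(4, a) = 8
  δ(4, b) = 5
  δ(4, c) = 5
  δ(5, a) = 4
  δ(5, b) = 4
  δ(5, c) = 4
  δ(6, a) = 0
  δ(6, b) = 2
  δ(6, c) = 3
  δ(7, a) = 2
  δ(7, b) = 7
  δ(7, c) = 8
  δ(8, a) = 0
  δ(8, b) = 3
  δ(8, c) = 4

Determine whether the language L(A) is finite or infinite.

State 0 is reachable from the start and can reach an accepting state, and it lies on the cycle 0 → 0.
Traversing that cycle any number of times yields accepted strings of unbounded length, so the language is infinite.

infinite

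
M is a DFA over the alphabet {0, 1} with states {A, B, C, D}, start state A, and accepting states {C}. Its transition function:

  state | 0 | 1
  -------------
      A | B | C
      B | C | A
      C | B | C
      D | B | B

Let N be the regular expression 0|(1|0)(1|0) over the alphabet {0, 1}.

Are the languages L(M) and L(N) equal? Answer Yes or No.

No

The string 1 is accepted by M but rejected by N.
So L(M) ≠ L(N).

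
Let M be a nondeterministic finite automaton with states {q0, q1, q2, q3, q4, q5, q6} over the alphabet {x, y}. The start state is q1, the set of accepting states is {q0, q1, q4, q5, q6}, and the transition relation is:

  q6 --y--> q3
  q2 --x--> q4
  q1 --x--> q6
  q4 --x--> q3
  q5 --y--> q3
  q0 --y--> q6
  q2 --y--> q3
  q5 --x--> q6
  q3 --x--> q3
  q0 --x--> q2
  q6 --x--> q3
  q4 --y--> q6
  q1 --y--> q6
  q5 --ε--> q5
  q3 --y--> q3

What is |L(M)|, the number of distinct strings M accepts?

The useful subgraph on states {q1, q6} is acyclic, so L(M) is finite; the longest accepting path visits 2 useful states, giving maximum string length 1.
Counting accepting paths from q1 by length: 1 of length 0, 2 of length 1. Total 3.

3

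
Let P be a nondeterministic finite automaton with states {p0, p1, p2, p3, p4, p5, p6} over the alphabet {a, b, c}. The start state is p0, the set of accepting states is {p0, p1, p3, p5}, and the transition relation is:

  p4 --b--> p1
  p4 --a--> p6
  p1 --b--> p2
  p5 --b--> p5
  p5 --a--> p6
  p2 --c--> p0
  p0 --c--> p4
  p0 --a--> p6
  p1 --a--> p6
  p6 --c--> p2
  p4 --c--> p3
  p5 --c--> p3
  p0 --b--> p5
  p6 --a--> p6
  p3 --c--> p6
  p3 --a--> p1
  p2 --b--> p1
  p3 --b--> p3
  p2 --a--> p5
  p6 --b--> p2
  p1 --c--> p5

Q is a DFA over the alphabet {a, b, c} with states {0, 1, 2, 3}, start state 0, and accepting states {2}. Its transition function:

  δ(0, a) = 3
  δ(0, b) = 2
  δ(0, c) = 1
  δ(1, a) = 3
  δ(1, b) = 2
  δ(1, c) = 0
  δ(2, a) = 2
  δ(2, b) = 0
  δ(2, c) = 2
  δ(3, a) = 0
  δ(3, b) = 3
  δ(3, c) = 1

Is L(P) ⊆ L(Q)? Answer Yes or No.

No

The empty string ε is in L(P) but not in L(Q).
So L(P) ⊄ L(Q).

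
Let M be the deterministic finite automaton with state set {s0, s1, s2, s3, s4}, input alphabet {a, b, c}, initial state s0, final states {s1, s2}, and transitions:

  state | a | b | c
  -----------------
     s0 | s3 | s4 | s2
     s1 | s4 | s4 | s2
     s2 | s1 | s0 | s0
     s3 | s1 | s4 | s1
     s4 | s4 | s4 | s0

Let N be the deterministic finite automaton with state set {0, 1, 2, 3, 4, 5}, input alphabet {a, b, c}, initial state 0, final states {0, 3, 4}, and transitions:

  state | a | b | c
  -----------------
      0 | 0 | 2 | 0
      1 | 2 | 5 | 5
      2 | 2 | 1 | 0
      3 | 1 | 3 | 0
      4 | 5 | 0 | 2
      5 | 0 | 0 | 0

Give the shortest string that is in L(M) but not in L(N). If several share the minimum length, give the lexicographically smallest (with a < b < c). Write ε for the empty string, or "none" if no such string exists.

The string cbaa is accepted by M but not by N.
No shorter string lies in the difference, and cbaa is the lexicographically first length-4 string in L(M) \ L(N).

cbaa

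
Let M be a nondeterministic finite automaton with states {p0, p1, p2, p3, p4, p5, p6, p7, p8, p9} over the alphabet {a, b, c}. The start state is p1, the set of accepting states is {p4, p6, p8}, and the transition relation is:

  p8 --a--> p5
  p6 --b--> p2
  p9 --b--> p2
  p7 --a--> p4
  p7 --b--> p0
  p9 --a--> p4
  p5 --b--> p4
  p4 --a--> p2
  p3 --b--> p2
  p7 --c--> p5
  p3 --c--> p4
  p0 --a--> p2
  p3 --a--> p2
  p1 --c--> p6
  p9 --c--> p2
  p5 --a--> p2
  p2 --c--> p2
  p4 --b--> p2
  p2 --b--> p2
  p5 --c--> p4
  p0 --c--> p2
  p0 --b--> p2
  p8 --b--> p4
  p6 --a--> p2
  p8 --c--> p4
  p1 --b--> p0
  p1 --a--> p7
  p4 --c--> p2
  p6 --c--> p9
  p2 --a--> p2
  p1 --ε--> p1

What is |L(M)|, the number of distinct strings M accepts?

5

The useful subgraph on states {p1, p4, p5, p6, p7, p9} is acyclic, so L(M) is finite; the longest accepting path visits 4 useful states, giving maximum string length 3.
Counting accepting paths from p1 by length: 1 of length 1, 1 of length 2, 3 of length 3. Total 5.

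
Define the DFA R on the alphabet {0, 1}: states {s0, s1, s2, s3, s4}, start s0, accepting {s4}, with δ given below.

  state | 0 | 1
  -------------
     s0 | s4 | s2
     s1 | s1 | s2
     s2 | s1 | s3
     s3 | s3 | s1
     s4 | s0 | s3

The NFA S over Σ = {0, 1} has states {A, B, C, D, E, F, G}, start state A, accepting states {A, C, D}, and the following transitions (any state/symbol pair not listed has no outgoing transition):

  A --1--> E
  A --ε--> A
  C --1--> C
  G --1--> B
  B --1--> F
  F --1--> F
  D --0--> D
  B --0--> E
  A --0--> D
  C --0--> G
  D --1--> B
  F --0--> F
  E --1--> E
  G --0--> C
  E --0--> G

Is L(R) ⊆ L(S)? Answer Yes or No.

Yes

Exploring the product automaton R × S from the start pair (s0, A), following both machines on each input symbol, reaches 17 state pairs: (s0, A), (s4, D), (s2, E), (s0, D), (s3, B), (s1, G), (s3, E), (s2, B), (s1, F), (s1, C), (s3, G), (s1, E), (s3, F), (s2, F), (s2, C), (s3, C), (s1, B).
R accepts in {s4} and S accepts in {A, C, D}. The reachable pairs whose R-component is accepting are (s4, D); in each of them the S-component is accepting too, so the product for L(R) \ L(S) (R-component accepting, S-component rejecting) has no reachable accepting pair and the difference is empty.
Hence every string in L(R) is also in L(S).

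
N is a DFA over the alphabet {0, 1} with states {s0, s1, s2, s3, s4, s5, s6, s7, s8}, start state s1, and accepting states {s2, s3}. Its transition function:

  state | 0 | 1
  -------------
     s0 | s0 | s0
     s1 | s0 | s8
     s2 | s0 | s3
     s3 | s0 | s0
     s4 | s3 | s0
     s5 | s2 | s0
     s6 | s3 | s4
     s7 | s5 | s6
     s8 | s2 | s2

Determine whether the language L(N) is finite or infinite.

The useful states (reachable from s1 and able to reach an accepting state) are {s1, s2, s3, s8}.
Restricted to these states the transition graph has no cycle, so every accepting path has bounded length and L is finite.

finite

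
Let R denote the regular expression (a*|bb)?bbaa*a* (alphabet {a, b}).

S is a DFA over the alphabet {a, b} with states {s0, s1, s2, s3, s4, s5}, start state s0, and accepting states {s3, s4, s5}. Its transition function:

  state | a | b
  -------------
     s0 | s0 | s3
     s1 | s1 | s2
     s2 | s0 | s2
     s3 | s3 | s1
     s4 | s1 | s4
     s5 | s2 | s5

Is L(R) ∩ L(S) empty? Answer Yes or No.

Yes

Converting the expression R to a DFA (subset construction, then merging equivalent states) gives the minimal DFA with states {r0, r1, r2, r3, r4, r5, r6, r7}, start state r0, accepting states {r7} and transitions r0: a→r1, b→r2; r1: a→r1, b→r3; r2: a→r4, b→r5; r3: a→r4, b→r6; r4: a→r4, b→r4; r5: a→r7, b→r3; r6: a→r7, b→r4; r7: a→r7, b→r4.
Exploring the product automaton R × S from the start pair (r0, s0), following both machines on each input symbol, reaches 14 state pairs: (r0, s0), (r1, s0), (r2, s3), (r3, s3), (r4, s3), (r5, s1), (r6, s1), (r4, s1), (r7, s1), (r3, s2), (r4, s2), (r4, s0), (r6, s2), (r7, s0).
R accepts in {r7} and S accepts in {s3, s4, s5}; no reachable pair has both components accepting, so no string drives both machines to acceptance simultaneously and L(R) ∩ L(S) = ∅.
So no string is accepted by both, and the intersection is empty.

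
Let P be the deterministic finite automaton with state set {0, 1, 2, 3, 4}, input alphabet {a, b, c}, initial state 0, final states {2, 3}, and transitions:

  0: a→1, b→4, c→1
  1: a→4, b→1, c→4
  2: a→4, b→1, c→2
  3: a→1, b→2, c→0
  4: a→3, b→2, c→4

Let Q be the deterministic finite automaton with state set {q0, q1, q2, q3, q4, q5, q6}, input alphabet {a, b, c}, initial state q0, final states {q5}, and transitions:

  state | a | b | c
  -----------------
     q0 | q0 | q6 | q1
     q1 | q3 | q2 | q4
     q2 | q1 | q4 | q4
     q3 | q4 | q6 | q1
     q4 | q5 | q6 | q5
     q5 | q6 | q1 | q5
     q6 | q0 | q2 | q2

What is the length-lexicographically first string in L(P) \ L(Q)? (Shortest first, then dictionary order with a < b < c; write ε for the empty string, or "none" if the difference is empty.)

The string ba is accepted by P but not by Q.
No shorter string lies in the difference, and ba is the lexicographically first length-2 string in L(P) \ L(Q).

ba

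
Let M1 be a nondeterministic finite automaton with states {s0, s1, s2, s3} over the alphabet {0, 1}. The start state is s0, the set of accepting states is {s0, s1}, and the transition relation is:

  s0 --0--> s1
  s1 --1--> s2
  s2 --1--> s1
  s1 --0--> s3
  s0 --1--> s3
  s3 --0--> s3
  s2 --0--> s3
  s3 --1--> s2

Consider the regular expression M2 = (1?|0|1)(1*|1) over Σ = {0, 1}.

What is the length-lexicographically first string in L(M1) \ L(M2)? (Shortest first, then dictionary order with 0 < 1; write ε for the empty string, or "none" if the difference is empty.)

0011

The string 0011 is accepted by M1 but not by M2.
No shorter string lies in the difference, and 0011 is the lexicographically first length-4 string in L(M1) \ L(M2).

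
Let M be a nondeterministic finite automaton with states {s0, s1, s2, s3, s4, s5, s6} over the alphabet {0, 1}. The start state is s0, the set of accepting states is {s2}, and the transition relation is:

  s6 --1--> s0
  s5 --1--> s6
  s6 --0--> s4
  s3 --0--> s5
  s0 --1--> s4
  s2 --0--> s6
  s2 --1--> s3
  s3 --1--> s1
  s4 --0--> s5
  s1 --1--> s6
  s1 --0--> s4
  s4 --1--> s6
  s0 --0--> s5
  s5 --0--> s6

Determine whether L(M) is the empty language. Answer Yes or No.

The states reachable from the start state are {s0, s4, s5, s6}.
None of the accepting states {s2} is reachable, so no string is accepted and L(M) = ∅.

Yes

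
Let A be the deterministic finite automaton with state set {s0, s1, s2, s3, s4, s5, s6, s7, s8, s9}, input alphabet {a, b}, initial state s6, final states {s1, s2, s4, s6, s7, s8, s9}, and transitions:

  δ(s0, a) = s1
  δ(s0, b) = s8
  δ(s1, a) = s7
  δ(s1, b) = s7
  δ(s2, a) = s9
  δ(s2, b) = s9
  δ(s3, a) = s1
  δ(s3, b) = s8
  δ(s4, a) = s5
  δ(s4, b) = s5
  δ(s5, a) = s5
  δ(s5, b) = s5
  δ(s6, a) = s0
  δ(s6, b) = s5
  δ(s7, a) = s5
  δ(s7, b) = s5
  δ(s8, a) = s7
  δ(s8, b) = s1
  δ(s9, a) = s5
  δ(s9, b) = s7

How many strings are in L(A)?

9

The useful subgraph on states {s0, s1, s6, s7, s8} is acyclic, so L(A) is finite; the longest accepting path visits 5 useful states, giving maximum string length 4.
Counting accepting paths from s6 by length: 1 of length 0, 2 of length 2, 4 of length 3, 2 of length 4. Total 9.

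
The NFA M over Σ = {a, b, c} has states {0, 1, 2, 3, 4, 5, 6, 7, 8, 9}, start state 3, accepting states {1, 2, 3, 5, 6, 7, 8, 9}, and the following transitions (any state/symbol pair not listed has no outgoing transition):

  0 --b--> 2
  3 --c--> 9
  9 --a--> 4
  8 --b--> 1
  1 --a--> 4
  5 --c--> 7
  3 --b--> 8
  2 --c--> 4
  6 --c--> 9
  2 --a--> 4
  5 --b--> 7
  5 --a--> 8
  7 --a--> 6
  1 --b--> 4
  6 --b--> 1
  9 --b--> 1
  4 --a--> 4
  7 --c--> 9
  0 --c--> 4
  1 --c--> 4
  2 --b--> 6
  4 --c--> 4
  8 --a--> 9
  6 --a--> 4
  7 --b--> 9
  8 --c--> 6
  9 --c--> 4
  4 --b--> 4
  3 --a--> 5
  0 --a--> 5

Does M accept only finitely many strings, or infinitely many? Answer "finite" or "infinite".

finite

The useful states (reachable from 3 and able to reach an accepting state) are {1, 3, 5, 6, 7, 8, 9}.
Restricted to these states the transition graph has no cycle, so every accepting path has bounded length and L is finite.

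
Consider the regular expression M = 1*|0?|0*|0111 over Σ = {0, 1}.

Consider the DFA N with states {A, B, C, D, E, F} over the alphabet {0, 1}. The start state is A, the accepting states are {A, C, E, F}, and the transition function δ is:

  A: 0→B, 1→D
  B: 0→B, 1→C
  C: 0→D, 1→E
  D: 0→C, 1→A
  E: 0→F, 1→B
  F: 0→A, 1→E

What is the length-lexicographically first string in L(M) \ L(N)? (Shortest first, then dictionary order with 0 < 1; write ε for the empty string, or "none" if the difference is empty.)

The string 0 is accepted by M but not by N.
No shorter string lies in the difference, and 0 is the lexicographically first length-1 string in L(M) \ L(N).

0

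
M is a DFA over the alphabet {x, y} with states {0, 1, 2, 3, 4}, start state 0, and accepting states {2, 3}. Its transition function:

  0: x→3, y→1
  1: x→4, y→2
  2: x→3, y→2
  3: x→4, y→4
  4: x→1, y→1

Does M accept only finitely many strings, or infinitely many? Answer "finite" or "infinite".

State 2 is reachable from the start and can reach an accepting state, and it lies on the cycle 2 → 2.
Traversing that cycle any number of times yields accepted strings of unbounded length, so the language is infinite.

infinite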